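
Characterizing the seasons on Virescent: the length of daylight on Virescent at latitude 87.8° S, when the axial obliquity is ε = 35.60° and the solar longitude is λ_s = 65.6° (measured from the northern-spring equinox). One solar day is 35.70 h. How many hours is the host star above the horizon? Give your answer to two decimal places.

0.00 h

Solar declination: sin δ = sin ε · sin λ_s = sin 35.60° × sin 65.6° = 0.53013, so δ = +32.014°.
cos H₀ = −tan φ · tan δ = 16.2748 ≥ 1, so the host star never rises (polar night) and H₀ = 0.
Daylight = 2H₀/(2π) × 35.70 h = (0.0000/π) × 35.70 = 0.00 h.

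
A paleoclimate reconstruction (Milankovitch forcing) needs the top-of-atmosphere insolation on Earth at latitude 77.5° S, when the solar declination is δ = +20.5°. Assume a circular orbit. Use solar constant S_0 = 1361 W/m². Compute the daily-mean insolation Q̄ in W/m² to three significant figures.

Q̄ ≈ 0.00 W/m²

cos h₀ = −tan(-77.5°) tan(+20.500°) = 1.6865 ≥ 1 ⇒ polar night, h₀ = 0 and Q̄ = 0.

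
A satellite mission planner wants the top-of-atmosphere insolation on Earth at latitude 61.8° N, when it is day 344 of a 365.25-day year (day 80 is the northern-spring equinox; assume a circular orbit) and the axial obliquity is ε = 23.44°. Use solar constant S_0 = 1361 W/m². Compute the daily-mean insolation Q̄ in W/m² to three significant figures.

Solar longitude: L_s = 360° × (344 − 80)/365.25 = 260.205°.
sin δ = sin 23.44° × sin 260.205° = -0.39199, so δ = -23.078°.
cos h₀ = −tan(+61.8°) tan(-23.078°) = 0.7947, h₀ = 0.6524 rad.
Bracket: h₀ sin ϕ sin δ + cos ϕ cos δ sin h₀ = 0.6524×0.88130×-0.39199 + 0.47255×0.91997×0.60706 = -0.225379 + 0.263908 = 0.038529.
Q̄ = (S_0/π) × [bracket] = (1361/π) × 0.038529 = 16.69 W/m².

Q̄ ≈ 16.7 W/m²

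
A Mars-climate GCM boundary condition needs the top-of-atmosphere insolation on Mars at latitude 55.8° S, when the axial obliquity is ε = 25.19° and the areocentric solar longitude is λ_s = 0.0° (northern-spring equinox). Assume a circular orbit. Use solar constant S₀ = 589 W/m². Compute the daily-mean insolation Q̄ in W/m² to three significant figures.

Q̄ ≈ 105 W/m²

sin δ = sin 25.19° × sin 0.0° = 0.00000, so δ = +0.000°.
cos H₀ = −tan(-55.8°) tan(+0.000°) = 0.0000, H₀ = 1.5708 rad.
Bracket: H₀ sin φ sin δ + cos φ cos δ sin H₀ = 1.5708×-0.82708×0.00000 + 0.56208×1.00000×1.00000 = -0.000000 + 0.562080 = 0.562080.
Q̄ = (S₀/π) × [bracket] = (589/π) × 0.562080 = 105.4 W/m².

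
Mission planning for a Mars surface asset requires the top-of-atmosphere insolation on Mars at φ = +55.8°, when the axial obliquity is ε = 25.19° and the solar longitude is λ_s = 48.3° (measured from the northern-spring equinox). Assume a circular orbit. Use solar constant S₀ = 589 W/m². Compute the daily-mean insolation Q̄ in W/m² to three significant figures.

Q̄ ≈ 190 W/m²

Solar declination: sin δ = sin ε · sin λ_s = sin 25.19° × sin 48.3° = 0.31779, so δ = +18.529°.
cos H₀ = −tan(+55.8°) tan(+18.529°) = -0.4932, H₀ = 2.0865 rad.
Bracket: H₀ sin φ sin δ + cos φ cos δ sin H₀ = 2.0865×0.82708×0.31779 + 0.56208×0.94816×0.86993 = 0.548411 + 0.463622 = 1.012033.
Q̄ = (S₀/π) × [bracket] = (589/π) × 1.012033 = 189.7 W/m².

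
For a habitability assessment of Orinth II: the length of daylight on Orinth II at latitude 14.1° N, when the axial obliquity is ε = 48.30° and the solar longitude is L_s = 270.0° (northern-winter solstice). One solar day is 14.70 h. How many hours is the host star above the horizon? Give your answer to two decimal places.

6.01 h

Solar declination: sin δ = sin ε · sin L_s = sin 48.30° × sin 270.0° = -0.74664, so δ = -48.300°.
cos h₀ = −tan ϕ · tan δ = −tan(+14.1°) × tan(-48.300°) = 0.2819, so h₀ = 1.2850 rad = 73.63°.
Daylight = 2h₀/(2π) × 14.70 h = (1.2850/π) × 14.70 = 6.01 h.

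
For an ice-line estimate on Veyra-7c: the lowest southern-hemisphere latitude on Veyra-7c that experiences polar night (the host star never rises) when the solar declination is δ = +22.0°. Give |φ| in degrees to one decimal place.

|φ| = 68.0°

Polar night requires cos H₀ = −tan φ tan δ ≥ 1, i.e. tan φ tan δ ≤ −1.
The boundary is |tan φ| · |tan δ| = 1, so |φ| = 90° − |δ| = 90° − 22.0° = 68.0° in the southern hemisphere.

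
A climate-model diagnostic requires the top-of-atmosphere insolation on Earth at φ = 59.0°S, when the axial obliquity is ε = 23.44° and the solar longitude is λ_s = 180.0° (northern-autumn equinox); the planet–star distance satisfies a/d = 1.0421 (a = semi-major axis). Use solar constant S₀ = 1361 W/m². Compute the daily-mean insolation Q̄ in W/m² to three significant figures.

Q̄ ≈ 242 W/m²

Solar declination: sin δ = sin ε · sin λ_s = sin 23.44° × sin 180.0° = 0.00000, so δ = +0.000°.
cos H₀ = −tan(-59.0°) tan(+0.000°) = 0.0000, H₀ = 1.5708 rad.
Bracket: H₀ sin φ sin δ + cos φ cos δ sin H₀ = 1.5708×-0.85717×0.00000 + 0.51504×1.00000×1.00000 = -0.000000 + 0.515040 = 0.515040.
Inverse-square distance factor (a/d)² = 1.0421² = 1.085972.
Q̄ = (S₀/π) × 1.085972 × [bracket] = (1361/π) × 1.085972 × 0.515040 = 242.3 W/m².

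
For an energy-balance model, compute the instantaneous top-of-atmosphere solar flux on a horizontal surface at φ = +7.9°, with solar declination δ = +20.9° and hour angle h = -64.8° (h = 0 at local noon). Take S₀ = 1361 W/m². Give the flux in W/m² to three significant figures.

603 W/m²

cos θ_z = sin φ sin δ + cos φ cos δ cos h = 0.049032 + 0.393990 = 0.443022.
Flux = S₀ · cos θ_z = 1361 × 0.443022 = 603.0 W/m².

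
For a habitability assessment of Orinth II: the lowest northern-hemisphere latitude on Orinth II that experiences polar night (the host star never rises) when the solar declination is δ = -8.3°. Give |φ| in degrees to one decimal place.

|φ| = 81.7°

Polar night requires cos H₀ = −tan φ tan δ ≥ 1, i.e. tan φ tan δ ≤ −1.
The boundary is |tan φ| · |tan δ| = 1, so |φ| = 90° − |δ| = 90° − 8.3° = 81.7° in the northern hemisphere.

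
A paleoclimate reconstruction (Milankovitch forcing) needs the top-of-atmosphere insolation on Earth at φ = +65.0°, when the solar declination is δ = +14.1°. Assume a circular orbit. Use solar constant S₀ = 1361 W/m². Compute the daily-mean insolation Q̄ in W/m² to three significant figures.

Q̄ ≈ 354 W/m²

cos H₀ = −tan(+65.0°) tan(+14.100°) = -0.5387, H₀ = 2.1396 rad.
Bracket: H₀ sin φ sin δ + cos φ cos δ sin H₀ = 2.1396×0.90631×0.24362 + 0.42262×0.96987×0.84252 = 0.472414 + 0.345338 = 0.817752.
Q̄ = (S₀/π) × [bracket] = (1361/π) × 0.817752 = 354.3 W/m².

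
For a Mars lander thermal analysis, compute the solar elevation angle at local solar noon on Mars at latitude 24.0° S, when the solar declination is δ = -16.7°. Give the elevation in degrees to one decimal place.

82.7°

At local noon the hour angle is zero, so the zenith angle equals |φ − δ| = |-24.0° − (-16.700°)| = 7.300°.
Elevation = 90° − 7.300° = 82.7°.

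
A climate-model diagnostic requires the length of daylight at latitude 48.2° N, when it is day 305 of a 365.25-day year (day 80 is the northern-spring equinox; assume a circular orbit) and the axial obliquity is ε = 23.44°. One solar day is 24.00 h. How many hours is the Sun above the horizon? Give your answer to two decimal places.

Solar longitude: L_s = 360° × (305 − 80)/365.25 = 221.766°.
sin δ = sin 23.44° × sin 221.766° = -0.26496, so δ = -15.365°.
cos h₀ = −tan ϕ · tan δ = −tan(+48.2°) × tan(-15.365°) = 0.3073, so h₀ = 1.2584 rad = 72.10°.
Daylight = 2h₀/(2π) × 24.00 h = (1.2584/π) × 24.00 = 9.61 h.

9.61 h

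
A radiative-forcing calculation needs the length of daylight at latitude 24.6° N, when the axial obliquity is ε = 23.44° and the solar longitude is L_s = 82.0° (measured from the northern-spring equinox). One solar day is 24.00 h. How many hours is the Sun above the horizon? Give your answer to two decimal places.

Solar declination: sin δ = sin ε · sin L_s = sin 23.44° × sin 82.0° = 0.39392, so δ = +23.198°.
cos h₀ = −tan ϕ · tan δ = −tan(+24.6°) × tan(+23.198°) = -0.1962, so h₀ = 1.7683 rad = 101.32°.
Daylight = 2h₀/(2π) × 24.00 h = (1.7683/π) × 24.00 = 13.51 h.

13.51 h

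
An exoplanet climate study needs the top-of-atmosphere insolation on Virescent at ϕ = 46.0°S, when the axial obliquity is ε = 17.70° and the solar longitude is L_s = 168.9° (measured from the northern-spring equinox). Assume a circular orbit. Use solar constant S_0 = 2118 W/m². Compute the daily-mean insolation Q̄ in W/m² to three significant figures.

Q̄ ≈ 424 W/m²

Solar declination: sin δ = sin ε · sin L_s = sin 17.70° × sin 168.9° = 0.05853, so δ = +3.356°.
cos h₀ = −tan(-46.0°) tan(+3.356°) = 0.0607, h₀ = 1.5100 rad.
Bracket: h₀ sin ϕ sin δ + cos ϕ cos δ sin h₀ = 1.5100×-0.71934×0.05853 + 0.69466×0.99829×0.99816 = -0.063575 + 0.692196 = 0.628621.
Q̄ = (S_0/π) × [bracket] = (2118/π) × 0.628621 = 423.8 W/m².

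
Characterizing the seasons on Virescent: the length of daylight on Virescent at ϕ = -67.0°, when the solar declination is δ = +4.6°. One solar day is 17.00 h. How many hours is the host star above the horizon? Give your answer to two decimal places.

cos h₀ = −tan ϕ · tan δ = −tan(-67.0°) × tan(+4.600°) = 0.1895, so h₀ = 1.3801 rad = 79.07°.
Daylight = 2h₀/(2π) × 17.00 h = (1.3801/π) × 17.00 = 7.47 h.

7.47 h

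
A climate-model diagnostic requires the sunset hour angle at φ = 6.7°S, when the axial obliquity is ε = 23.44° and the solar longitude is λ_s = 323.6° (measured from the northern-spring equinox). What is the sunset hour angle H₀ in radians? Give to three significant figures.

Solar declination: sin δ = sin ε · sin λ_s = sin 23.44° × sin 323.6° = -0.23606, so δ = -13.654°.
cos H₀ = −tan φ · tan δ = −tan(-6.7°) × tan(-13.654°) = -0.0285, so H₀ = 1.5993 rad = 91.64°.

H₀ = 1.60 rad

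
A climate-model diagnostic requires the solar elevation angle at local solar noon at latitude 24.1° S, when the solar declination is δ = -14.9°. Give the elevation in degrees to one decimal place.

At local noon the hour angle is zero, so the zenith angle equals |φ − δ| = |-24.1° − (-14.900°)| = 9.200°.
Elevation = 90° − 9.200° = 80.8°.

80.8°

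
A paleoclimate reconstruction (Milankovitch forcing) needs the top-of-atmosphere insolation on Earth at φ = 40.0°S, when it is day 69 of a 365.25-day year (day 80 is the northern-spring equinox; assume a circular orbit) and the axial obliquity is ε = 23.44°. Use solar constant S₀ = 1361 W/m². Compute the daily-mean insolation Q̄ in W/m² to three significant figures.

Q̄ ≈ 364 W/m²

Solar longitude: λ_s = 360° × (69 − 80)/365.25 = -10.842°, i.e. -10.842° + 360° = 349.158°.
sin δ = sin 23.44° × sin 349.158° = -0.07482, so δ = -4.291°.
cos H₀ = −tan(-40.0°) tan(-4.291°) = -0.0630, H₀ = 1.6338 rad.
Bracket: H₀ sin φ sin δ + cos φ cos δ sin H₀ = 1.6338×-0.64279×-0.07482 + 0.76604×0.99720×0.99802 = 0.078575 + 0.762383 = 0.840958.
Q̄ = (S₀/π) × [bracket] = (1361/π) × 0.840958 = 364.3 W/m².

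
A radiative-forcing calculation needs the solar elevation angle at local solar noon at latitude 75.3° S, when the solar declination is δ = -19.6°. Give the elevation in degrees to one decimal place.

At local noon the hour angle is zero, so the zenith angle equals |ϕ − δ| = |-75.3° − (-19.600°)| = 55.700°.
Elevation = 90° − 55.700° = 34.3°.

34.3°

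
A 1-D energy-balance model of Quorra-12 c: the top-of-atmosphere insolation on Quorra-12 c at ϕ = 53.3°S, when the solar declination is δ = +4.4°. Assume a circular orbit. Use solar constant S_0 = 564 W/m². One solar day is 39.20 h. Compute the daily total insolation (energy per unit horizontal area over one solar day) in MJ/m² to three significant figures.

cos h₀ = −tan(-53.3°) tan(+4.400°) = 0.1032, h₀ = 1.4674 rad.
Bracket: h₀ sin ϕ sin δ + cos ϕ cos δ sin h₀ = 1.4674×-0.80178×0.07672 + 0.59763×0.99705×0.99466 = -0.090264 + 0.592685 = 0.502421.
Q̄ = (S_0/π) × [bracket] = (564/π) × 0.502421 = 90.198 W/m².
Daily total = Q̄ × 39.20 h × 3600 s/h = 90.198 × 39.20 × 3600 / 10⁶ = 12.73 MJ/m².

12.7 MJ/m²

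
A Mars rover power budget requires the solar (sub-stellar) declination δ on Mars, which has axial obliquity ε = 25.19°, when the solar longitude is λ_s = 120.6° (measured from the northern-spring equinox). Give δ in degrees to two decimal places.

δ = +21.49°

sin δ = sin ε · sin λ_s = sin 25.19° × sin 120.6° = 0.366350.
δ = arcsin(0.366350) = +21.49°.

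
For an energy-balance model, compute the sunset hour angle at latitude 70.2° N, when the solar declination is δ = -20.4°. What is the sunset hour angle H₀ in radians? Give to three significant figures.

cos H₀ = −tan φ · tan δ = 1.0330 ≥ 1, so the Sun never rises (polar night) and H₀ = 0.

H₀ = 0.00 rad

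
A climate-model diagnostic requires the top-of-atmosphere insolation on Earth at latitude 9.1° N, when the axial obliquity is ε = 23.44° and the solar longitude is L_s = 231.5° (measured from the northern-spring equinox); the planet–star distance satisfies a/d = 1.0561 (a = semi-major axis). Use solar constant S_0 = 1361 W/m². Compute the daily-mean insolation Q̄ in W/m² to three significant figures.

Solar declination: sin δ = sin ε · sin L_s = sin 23.44° × sin 231.5° = -0.31131, so δ = -18.138°.
cos h₀ = −tan(+9.1°) tan(-18.138°) = 0.0525, h₀ = 1.5183 rad.
Bracket: h₀ sin ϕ sin δ + cos ϕ cos δ sin h₀ = 1.5183×0.15816×-0.31131 + 0.98741×0.95031×0.99862 = -0.074756 + 0.937051 = 0.862295.
Inverse-square distance factor (a/d)² = 1.0561² = 1.115347.
Q̄ = (S_0/π) × 1.115347 × [bracket] = (1361/π) × 1.115347 × 0.862295 = 416.7 W/m².

Q̄ ≈ 417 W/m²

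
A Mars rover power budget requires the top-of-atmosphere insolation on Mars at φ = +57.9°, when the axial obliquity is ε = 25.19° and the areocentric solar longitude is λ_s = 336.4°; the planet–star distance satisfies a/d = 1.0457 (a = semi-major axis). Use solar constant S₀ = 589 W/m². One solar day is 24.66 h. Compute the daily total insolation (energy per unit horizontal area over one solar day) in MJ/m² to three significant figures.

sin δ = sin 25.19° × sin 336.4° = -0.17040, so δ = -9.811°.
cos H₀ = −tan(+57.9°) tan(-9.811°) = 0.2757, H₀ = 1.2915 rad.
Bracket: H₀ sin φ sin δ + cos φ cos δ sin H₀ = 1.2915×0.84712×-0.17040 + 0.53140×0.98538×0.96125 = -0.186427 + 0.503340 = 0.316913.
Inverse-square distance factor (a/d)² = 1.0457² = 1.093488.
Q̄ = (S₀/π) × 1.093488 × [bracket] = (589/π) × 1.093488 × 0.316913 = 64.971 W/m².
Daily total = Q̄ × 24.66 h × 3600 s/h = 64.971 × 24.66 × 3600 / 10⁶ = 5.768 MJ/m².

5.77 MJ/m²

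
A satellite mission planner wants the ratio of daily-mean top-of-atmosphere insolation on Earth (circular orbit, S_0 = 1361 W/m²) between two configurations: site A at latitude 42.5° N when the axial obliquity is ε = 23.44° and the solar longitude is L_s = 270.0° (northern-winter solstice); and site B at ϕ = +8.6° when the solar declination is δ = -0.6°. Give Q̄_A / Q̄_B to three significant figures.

Q̄_A / Q̄_B ≈ 0.313

— Configuration A (ϕ=+42.5°):
Solar declination: sin δ = sin ε · sin L_s = sin 23.44° × sin 270.0° = -0.39779, so δ = -23.440°.
cos h₀ = −tan(+42.5°) tan(-23.440°) = 0.3973, h₀ = 1.1622 rad.
Bracket: h₀ sin ϕ sin δ + cos ϕ cos δ sin h₀ = 1.1622×0.67559×-0.39779 + 0.73728×0.91748×0.91769 = -0.312333 + 0.620762 = 0.308429.
Q̄ = (S_0/π) × [bracket] = (1361/π) × 0.308429 = 133.62 W/m².
— Configuration B (ϕ=+8.6°):
cos h₀ = −tan(+8.6°) tan(-0.600°) = 0.0016, h₀ = 1.5692 rad.
Bracket: h₀ sin ϕ sin δ + cos ϕ cos δ sin h₀ = 1.5692×0.14954×-0.01047 + 0.98876×0.99995×1.00000 = -0.002457 + 0.988711 = 0.986254.
Q̄ = (S_0/π) × [bracket] = (1361/π) × 0.986254 = 427.26 W/m².
Ratio Q̄_A / Q̄_B = 133.62 / 427.26 = 0.3127.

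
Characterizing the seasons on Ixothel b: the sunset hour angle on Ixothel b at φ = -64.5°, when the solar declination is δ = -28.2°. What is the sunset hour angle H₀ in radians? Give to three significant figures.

H₀ = 3.14 rad

Sunrise equation: cos H₀ = −tan φ · tan δ = -1.1242 ≤ −1, so the host star never sets (polar day) and H₀ = π.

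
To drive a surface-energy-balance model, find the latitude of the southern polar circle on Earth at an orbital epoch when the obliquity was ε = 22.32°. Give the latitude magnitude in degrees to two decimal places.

The polar circle is the lowest latitude that experiences at least one full rotation of continuous darkness at the northern-summer solstice; it lies at |ϕ| = 90° − ε = 90° − 22.32° = 67.68°.

67.68°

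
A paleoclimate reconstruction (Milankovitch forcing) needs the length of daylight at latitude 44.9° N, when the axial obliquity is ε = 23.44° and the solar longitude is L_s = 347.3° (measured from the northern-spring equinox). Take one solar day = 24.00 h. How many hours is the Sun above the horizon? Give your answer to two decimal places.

Solar declination: sin δ = sin ε · sin L_s = sin 23.44° × sin 347.3° = -0.08745, so δ = -5.017°.
cos h₀ = −tan ϕ · tan δ = −tan(+44.9°) × tan(-5.017°) = 0.0875, so h₀ = 1.4832 rad = 84.98°.
Daylight = 2h₀/(2π) × 24.00 h = (1.4832/π) × 24.00 = 11.33 h.

11.33 h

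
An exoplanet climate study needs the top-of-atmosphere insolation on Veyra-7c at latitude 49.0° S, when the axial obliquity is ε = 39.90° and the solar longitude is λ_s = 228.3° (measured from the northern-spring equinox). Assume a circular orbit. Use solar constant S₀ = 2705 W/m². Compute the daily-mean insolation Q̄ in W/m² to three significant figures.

Q̄ ≈ 1.09e+03 W/m²

Solar declination: sin δ = sin ε · sin λ_s = sin 39.90° × sin 228.3° = -0.47893, so δ = -28.616°.
cos H₀ = −tan(-49.0°) tan(-28.616°) = -0.6276, H₀ = 2.2493 rad.
Bracket: H₀ sin φ sin δ + cos φ cos δ sin H₀ = 2.2493×-0.75471×-0.47893 + 0.65606×0.87785×0.77853 = 0.813017 + 0.448373 = 1.261390.
Q̄ = (S₀/π) × [bracket] = (2705/π) × 1.261390 = 1086 W/m².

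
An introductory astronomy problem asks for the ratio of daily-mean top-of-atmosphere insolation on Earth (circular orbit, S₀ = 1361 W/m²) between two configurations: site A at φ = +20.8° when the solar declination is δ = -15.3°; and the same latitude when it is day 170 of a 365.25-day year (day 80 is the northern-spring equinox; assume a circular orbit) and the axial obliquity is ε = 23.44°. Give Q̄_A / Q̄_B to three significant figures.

— Configuration A (φ=+20.8°):
cos H₀ = −tan(+20.8°) tan(-15.300°) = 0.1039, H₀ = 1.4667 rad.
Bracket: H₀ sin φ sin δ + cos φ cos δ sin H₀ = 1.4667×0.35511×-0.26387 + 0.93483×0.96456×0.99459 = -0.137434 + 0.896821 = 0.759387.
Q̄ = (S₀/π) × [bracket] = (1361/π) × 0.759387 = 328.98 W/m².
— Configuration B (φ=+20.8°):
Solar longitude: λ_s = 360° × (170 − 80)/365.25 = 88.706°.
sin δ = sin 23.44° × sin 88.706° = 0.39769, so δ = +23.434°.
cos H₀ = −tan(+20.8°) tan(+23.434°) = -0.1646, H₀ = 1.7362 rad.
Bracket: H₀ sin φ sin δ + cos φ cos δ sin H₀ = 1.7362×0.35511×0.39769 + 0.93483×0.91752×0.98635 = 0.245193 + 0.846017 = 1.091210.
Q̄ = (S₀/π) × [bracket] = (1361/π) × 1.091210 = 472.73 W/m².
Ratio Q̄_A / Q̄_B = 328.98 / 472.73 = 0.6959.

Q̄_A / Q̄_B ≈ 0.696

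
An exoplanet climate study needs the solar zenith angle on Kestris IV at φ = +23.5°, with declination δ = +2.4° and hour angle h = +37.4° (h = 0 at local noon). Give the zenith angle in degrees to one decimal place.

θ_z = 41.9°

cos θ_z = sin φ sin δ + cos φ cos δ cos h = 0.016698 + 0.727887 = 0.744585.
θ_z = arccos(0.744585) = 41.9°.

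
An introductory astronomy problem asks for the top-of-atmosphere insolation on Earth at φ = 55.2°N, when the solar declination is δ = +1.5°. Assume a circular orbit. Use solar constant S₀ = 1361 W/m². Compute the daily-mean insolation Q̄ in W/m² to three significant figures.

cos H₀ = −tan(+55.2°) tan(+1.500°) = -0.0377, H₀ = 1.6085 rad.
Bracket: H₀ sin φ sin δ + cos φ cos δ sin H₀ = 1.6085×0.82115×0.02618 + 0.57071×0.99966×0.99929 = 0.034579 + 0.570111 = 0.604690.
Q̄ = (S₀/π) × [bracket] = (1361/π) × 0.604690 = 262.0 W/m².

Q̄ ≈ 262 W/m²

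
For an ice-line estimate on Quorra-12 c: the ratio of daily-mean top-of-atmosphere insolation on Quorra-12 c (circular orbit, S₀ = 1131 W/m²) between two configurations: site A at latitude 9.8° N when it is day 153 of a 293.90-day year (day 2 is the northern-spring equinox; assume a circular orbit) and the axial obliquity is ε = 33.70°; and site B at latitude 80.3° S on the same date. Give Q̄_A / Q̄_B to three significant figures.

Q̄_A / Q̄_B ≈ 3.90

— Configuration A (φ=+9.8°):
Solar longitude: λ_s = 360° × (153 − 2)/293.90 = 184.961°.
sin δ = sin 33.70° × sin 184.961° = -0.04798, so δ = -2.750°.
cos H₀ = −tan(+9.8°) tan(-2.750°) = 0.0083, H₀ = 1.5625 rad.
Bracket: H₀ sin φ sin δ + cos φ cos δ sin H₀ = 1.5625×0.17021×-0.04798 + 0.98541×0.99885×0.99997 = -0.012760 + 0.984247 = 0.971487.
Q̄ = (S₀/π) × [bracket] = (1131/π) × 0.971487 = 349.74 W/m².
— Configuration B (φ=-80.3°):
cos H₀ = −tan(-80.3°) tan(-2.750°) = -0.2810, H₀ = 1.8557 rad.
Bracket: H₀ sin φ sin δ + cos φ cos δ sin H₀ = 1.8557×-0.98570×-0.04798 + 0.16849×0.99885×0.95970 = 0.087763 + 0.161514 = 0.249277.
Q̄ = (S₀/π) × [bracket] = (1131/π) × 0.249277 = 89.742 W/m².
Ratio Q̄_A / Q̄_B = 349.74 / 89.742 = 3.897.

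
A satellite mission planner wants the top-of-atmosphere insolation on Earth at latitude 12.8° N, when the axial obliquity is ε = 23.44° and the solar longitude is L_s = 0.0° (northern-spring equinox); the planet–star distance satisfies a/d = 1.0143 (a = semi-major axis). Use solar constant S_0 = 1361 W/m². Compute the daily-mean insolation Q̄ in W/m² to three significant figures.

Solar declination: sin δ = sin ε · sin L_s = sin 23.44° × sin 0.0° = 0.00000, so δ = +0.000°.
cos h₀ = −tan(+12.8°) tan(+0.000°) = -0.0000, h₀ = 1.5708 rad.
Bracket: h₀ sin ϕ sin δ + cos ϕ cos δ sin h₀ = 1.5708×0.22155×0.00000 + 0.97515×1.00000×1.00000 = 0.000000 + 0.975150 = 0.975150.
Inverse-square distance factor (a/d)² = 1.0143² = 1.028804.
Q̄ = (S_0/π) × 1.028804 × [bracket] = (1361/π) × 1.028804 × 0.975150 = 434.6 W/m².

Q̄ ≈ 435 W/m²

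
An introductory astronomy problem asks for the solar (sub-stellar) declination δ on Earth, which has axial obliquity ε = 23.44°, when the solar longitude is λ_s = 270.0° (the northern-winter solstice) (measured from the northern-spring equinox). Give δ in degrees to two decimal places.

δ = -23.44°

sin δ = sin ε · sin λ_s = sin 23.44° × sin 270.0° = -0.397789.
δ = arcsin(-0.397789) = -23.44°.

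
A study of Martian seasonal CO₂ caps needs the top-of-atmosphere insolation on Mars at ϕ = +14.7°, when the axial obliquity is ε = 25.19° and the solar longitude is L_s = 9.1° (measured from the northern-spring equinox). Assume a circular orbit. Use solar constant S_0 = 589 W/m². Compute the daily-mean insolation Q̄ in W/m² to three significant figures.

Q̄ ≈ 186 W/m²

Solar declination: sin δ = sin ε · sin L_s = sin 25.19° × sin 9.1° = 0.06732, so δ = +3.860°.
cos h₀ = −tan(+14.7°) tan(+3.860°) = -0.0177, h₀ = 1.5885 rad.
Bracket: h₀ sin ϕ sin δ + cos ϕ cos δ sin h₀ = 1.5885×0.25376×0.06732 + 0.96727×0.99773×0.99984 = 0.027137 + 0.964920 = 0.992057.
Q̄ = (S_0/π) × [bracket] = (589/π) × 0.992057 = 186.0 W/m².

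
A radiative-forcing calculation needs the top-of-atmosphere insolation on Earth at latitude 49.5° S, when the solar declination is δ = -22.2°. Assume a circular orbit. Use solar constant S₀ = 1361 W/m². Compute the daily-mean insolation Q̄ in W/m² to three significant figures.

cos H₀ = −tan(-49.5°) tan(-22.200°) = -0.4778, H₀ = 2.0690 rad.
Bracket: H₀ sin φ sin δ + cos φ cos δ sin H₀ = 2.0690×-0.76041×-0.37784 + 0.64945×0.92587×0.87846 = 0.594451 + 0.528224 = 1.122675.
Q̄ = (S₀/π) × [bracket] = (1361/π) × 1.122675 = 486.4 W/m².

Q̄ ≈ 486 W/m²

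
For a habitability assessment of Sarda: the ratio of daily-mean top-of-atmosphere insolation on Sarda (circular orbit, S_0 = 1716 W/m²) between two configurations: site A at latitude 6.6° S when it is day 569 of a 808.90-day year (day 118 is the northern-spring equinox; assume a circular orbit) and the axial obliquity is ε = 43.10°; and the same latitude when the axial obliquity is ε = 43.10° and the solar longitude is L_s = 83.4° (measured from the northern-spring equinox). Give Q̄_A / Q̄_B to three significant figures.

— Configuration A (ϕ=-6.6°):
Solar longitude: L_s = 360° × (569 − 118)/808.90 = 200.717°.
sin δ = sin 43.10° × sin 200.717° = -0.24171, so δ = -13.987°.
cos h₀ = −tan(-6.6°) tan(-13.987°) = -0.0288, h₀ = 1.5996 rad.
Bracket: h₀ sin ϕ sin δ + cos ϕ cos δ sin h₀ = 1.5996×-0.11494×-0.24171 + 0.99337×0.97035×0.99958 = 0.044440 + 0.963512 = 1.007952.
Q̄ = (S_0/π) × [bracket] = (1716/π) × 1.007952 = 550.56 W/m².
— Configuration B (ϕ=-6.6°):
Solar declination: sin δ = sin ε · sin L_s = sin 43.10° × sin 83.4° = 0.67875, so δ = +42.746°.
cos h₀ = −tan(-6.6°) tan(+42.746°) = 0.1069, h₀ = 1.4637 rad.
Bracket: h₀ sin ϕ sin δ + cos ϕ cos δ sin h₀ = 1.4637×-0.11494×0.67875 + 0.99337×0.73437×0.99427 = -0.114191 + 0.725321 = 0.611130.
Q̄ = (S_0/π) × [bracket] = (1716/π) × 0.611130 = 333.81 W/m².
Ratio Q̄_A / Q̄_B = 550.56 / 333.81 = 1.649.

Q̄_A / Q̄_B ≈ 1.65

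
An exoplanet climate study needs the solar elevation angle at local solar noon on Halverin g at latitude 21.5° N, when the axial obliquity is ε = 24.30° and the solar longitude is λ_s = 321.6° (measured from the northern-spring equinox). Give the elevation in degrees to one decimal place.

Solar declination: sin δ = sin ε · sin λ_s = sin 24.30° × sin 321.6° = -0.25561, so δ = -14.810°.
At local noon the hour angle is zero, so the zenith angle equals |φ − δ| = |+21.5° − (-14.810°)| = 36.310°.
Elevation = 90° − 36.310° = 53.7°.

53.7°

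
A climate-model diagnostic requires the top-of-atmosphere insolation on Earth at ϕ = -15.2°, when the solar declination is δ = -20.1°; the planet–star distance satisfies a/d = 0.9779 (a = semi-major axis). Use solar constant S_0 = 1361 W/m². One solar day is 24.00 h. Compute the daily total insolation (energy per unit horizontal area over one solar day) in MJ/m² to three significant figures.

37.7 MJ/m²

cos h₀ = −tan(-15.2°) tan(-20.100°) = -0.0994, h₀ = 1.6704 rad.
Bracket: h₀ sin ϕ sin δ + cos ϕ cos δ sin h₀ = 1.6704×-0.26219×-0.34366 + 0.96502×0.93909×0.99504 = 0.150510 + 0.901746 = 1.052256.
Inverse-square distance factor (a/d)² = 0.9779² = 0.956288.
Q̄ = (S_0/π) × 0.956288 × [bracket] = (1361/π) × 0.956288 × 1.052256 = 435.93 W/m².
Daily total = Q̄ × 24.00 h × 3600 s/h = 435.93 × 24.00 × 3600 / 10⁶ = 37.66 MJ/m².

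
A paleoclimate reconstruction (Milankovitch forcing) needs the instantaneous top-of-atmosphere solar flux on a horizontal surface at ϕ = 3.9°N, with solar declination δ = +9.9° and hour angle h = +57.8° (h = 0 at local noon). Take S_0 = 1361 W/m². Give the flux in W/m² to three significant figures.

729 W/m²

cos θ_z = sin ϕ sin δ + cos ϕ cos δ cos h = 0.011694 + 0.523726 = 0.535420.
Flux = S_0 · cos θ_z = 1361 × 0.535420 = 728.7 W/m².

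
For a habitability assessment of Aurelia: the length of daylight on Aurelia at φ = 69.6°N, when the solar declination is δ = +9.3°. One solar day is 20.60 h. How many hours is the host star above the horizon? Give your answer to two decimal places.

13.29 h

cos H₀ = −tan φ · tan δ = −tan(+69.6°) × tan(+9.300°) = -0.4403, so H₀ = 2.0268 rad = 116.12°.
Daylight = 2H₀/(2π) × 20.60 h = (2.0268/π) × 20.60 = 13.29 h.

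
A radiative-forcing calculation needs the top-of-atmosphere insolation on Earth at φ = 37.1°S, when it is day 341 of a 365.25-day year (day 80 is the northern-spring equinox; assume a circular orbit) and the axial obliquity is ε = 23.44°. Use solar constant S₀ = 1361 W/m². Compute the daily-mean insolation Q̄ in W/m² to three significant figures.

Solar longitude: λ_s = 360° × (341 − 80)/365.25 = 257.248°.
sin δ = sin 23.44° × sin 257.248° = -0.38798, so δ = -22.829°.
cos H₀ = −tan(-37.1°) tan(-22.829°) = -0.3184, H₀ = 1.8948 rad.
Bracket: H₀ sin φ sin δ + cos φ cos δ sin H₀ = 1.8948×-0.60321×-0.38798 + 0.79758×0.92167×0.94797 = 0.443447 + 0.696858 = 1.140305.
Q̄ = (S₀/π) × [bracket] = (1361/π) × 1.140305 = 494.0 W/m².

Q̄ ≈ 494 W/m²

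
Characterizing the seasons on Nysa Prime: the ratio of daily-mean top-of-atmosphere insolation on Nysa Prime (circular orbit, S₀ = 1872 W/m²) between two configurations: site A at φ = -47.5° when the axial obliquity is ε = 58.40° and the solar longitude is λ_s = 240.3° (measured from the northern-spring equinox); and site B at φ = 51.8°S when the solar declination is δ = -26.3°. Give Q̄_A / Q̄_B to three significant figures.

Q̄_A / Q̄_B ≈ 1.41

— Configuration A (φ=-47.5°):
Solar declination: sin δ = sin ε · sin λ_s = sin 58.40° × sin 240.3° = -0.73984, so δ = -47.718°.
cos H₀ = −tan(-47.5°) tan(-47.718°) = -1.2001 ≤ −1 ⇒ polar day, H₀ = π.
Bracket: H₀ sin φ sin δ + cos φ cos δ sin H₀ = 3.1416×-0.73728×-0.73984 + 0.67559×0.67279×0.00000 = 1.713646 + 0.000000 = 1.713646.
Q̄ = (S₀/π) × [bracket] = (1872/π) × 1.713646 = 1021.1 W/m².
— Configuration B (φ=-51.8°):
cos H₀ = −tan(-51.8°) tan(-26.300°) = -0.6281, H₀ = 2.2498 rad.
Bracket: H₀ sin φ sin δ + cos φ cos δ sin H₀ = 2.2498×-0.78586×-0.44307 + 0.61841×0.89649×0.77817 = 0.783360 + 0.431416 = 1.214776.
Q̄ = (S₀/π) × [bracket] = (1872/π) × 1.214776 = 723.86 W/m².
Ratio Q̄_A / Q̄_B = 1021.1 / 723.86 = 1.411.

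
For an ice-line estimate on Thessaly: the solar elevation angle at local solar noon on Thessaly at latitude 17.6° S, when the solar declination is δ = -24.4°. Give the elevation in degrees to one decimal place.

83.2°

At local noon the hour angle is zero, so the zenith angle equals |φ − δ| = |-17.6° − (-24.400°)| = 6.800°.
Elevation = 90° − 6.800° = 83.2°.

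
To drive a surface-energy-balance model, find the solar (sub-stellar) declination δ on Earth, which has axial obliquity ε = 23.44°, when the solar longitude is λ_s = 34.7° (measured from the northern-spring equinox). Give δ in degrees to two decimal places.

sin δ = sin ε · sin λ_s = sin 23.44° × sin 34.7° = 0.226453.
δ = arcsin(0.226453) = +13.09°.

δ = +13.09°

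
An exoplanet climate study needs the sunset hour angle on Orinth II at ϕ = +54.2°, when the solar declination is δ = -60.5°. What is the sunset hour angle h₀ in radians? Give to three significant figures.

h₀ = 0.00 rad

cos h₀ = −tan ϕ · tan δ = 2.4507 ≥ 1, so the host star never rises (polar night) and h₀ = 0.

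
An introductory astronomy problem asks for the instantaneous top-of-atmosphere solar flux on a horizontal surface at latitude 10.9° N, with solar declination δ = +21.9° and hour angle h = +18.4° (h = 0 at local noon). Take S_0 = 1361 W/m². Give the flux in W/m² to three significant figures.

1.27e+03 W/m²

cos θ_z = sin ϕ sin δ + cos ϕ cos δ cos h = 0.070530 + 0.864518 = 0.935048.
Flux = S_0 · cos θ_z = 1361 × 0.935048 = 1273 W/m².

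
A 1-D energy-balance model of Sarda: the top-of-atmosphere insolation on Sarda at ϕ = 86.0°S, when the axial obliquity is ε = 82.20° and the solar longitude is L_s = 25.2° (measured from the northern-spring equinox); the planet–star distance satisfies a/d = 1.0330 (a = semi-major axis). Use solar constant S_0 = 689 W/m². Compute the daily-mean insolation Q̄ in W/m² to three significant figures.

Q̄ ≈ 0.00 W/m²

Solar declination: sin δ = sin ε · sin L_s = sin 82.20° × sin 25.2° = 0.42184, so δ = +24.951°.
cos h₀ = −tan(-86.0°) tan(+24.951°) = 6.6536 ≥ 1 ⇒ polar night, h₀ = 0 and Q̄ = 0.
Inverse-square distance factor (a/d)² = 1.0330² = 1.067089.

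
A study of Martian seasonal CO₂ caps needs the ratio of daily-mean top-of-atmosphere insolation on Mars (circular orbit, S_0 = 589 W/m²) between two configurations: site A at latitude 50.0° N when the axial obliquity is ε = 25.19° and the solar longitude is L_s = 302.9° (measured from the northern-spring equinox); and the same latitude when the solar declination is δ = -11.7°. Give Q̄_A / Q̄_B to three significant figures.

Q̄_A / Q̄_B ≈ 0.578

— Configuration A (ϕ=+50.0°):
Solar declination: sin δ = sin ε · sin L_s = sin 25.19° × sin 302.9° = -0.35736, so δ = -20.938°.
cos h₀ = −tan(+50.0°) tan(-20.938°) = 0.4560, h₀ = 1.0973 rad.
Bracket: h₀ sin ϕ sin δ + cos ϕ cos δ sin h₀ = 1.0973×0.76604×-0.35736 + 0.64279×0.93397×0.88998 = -0.300388 + 0.534296 = 0.233908.
Q̄ = (S_0/π) × [bracket] = (589/π) × 0.233908 = 43.854 W/m².
— Configuration B (ϕ=+50.0°):
cos h₀ = −tan(+50.0°) tan(-11.700°) = 0.2468, h₀ = 1.3214 rad.
Bracket: h₀ sin ϕ sin δ + cos ϕ cos δ sin h₀ = 1.3214×0.76604×-0.20279 + 0.64279×0.97922×0.96907 = -0.205273 + 0.609964 = 0.404691.
Q̄ = (S_0/π) × [bracket] = (589/π) × 0.404691 = 75.873 W/m².
Ratio Q̄_A / Q̄_B = 43.854 / 75.873 = 0.5780.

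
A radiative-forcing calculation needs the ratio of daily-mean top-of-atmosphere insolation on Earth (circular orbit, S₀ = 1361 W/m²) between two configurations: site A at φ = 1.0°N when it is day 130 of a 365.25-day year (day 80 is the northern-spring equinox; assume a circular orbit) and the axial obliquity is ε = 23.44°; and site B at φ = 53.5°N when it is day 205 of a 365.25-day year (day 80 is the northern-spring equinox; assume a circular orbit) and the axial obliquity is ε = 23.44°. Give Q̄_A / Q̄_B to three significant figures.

Q̄_A / Q̄_B ≈ 0.919

— Configuration A (φ=+1.0°):
Solar longitude: λ_s = 360° × (130 − 80)/365.25 = 49.281°.
sin δ = sin 23.44° × sin 49.281° = 0.30149, so δ = +17.547°.
cos H₀ = −tan(+1.0°) tan(+17.547°) = -0.0055, H₀ = 1.5763 rad.
Bracket: H₀ sin φ sin δ + cos φ cos δ sin H₀ = 1.5763×0.01745×0.30149 + 0.99985×0.95347×0.99998 = 0.008293 + 0.953308 = 0.961601.
Q̄ = (S₀/π) × [bracket] = (1361/π) × 0.961601 = 416.58 W/m².
— Configuration B (φ=+53.5°):
Solar longitude: λ_s = 360° × (205 − 80)/365.25 = 123.203°.
sin δ = sin 23.44° × sin 123.203° = 0.33284, so δ = +19.441°.
cos H₀ = −tan(+53.5°) tan(+19.441°) = -0.4770, H₀ = 2.0680 rad.
Bracket: H₀ sin φ sin δ + cos φ cos δ sin H₀ = 2.0680×0.80386×0.33284 + 0.59482×0.94298×0.87890 = 0.553307 + 0.492978 = 1.046285.
Q̄ = (S₀/π) × [bracket] = (1361/π) × 1.046285 = 453.27 W/m².
Ratio Q̄_A / Q̄_B = 416.58 / 453.27 = 0.9191.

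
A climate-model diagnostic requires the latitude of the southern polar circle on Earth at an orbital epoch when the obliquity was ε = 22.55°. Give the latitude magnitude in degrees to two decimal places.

67.45°

The polar circle is the lowest latitude that experiences at least one full rotation of continuous darkness at the northern-summer solstice; it lies at |φ| = 90° − ε = 90° − 22.55° = 67.45°.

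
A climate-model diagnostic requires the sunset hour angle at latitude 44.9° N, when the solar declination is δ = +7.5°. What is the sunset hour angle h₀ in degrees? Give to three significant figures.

cos h₀ = −tan ϕ · tan δ = −tan(+44.9°) × tan(+7.500°) = -0.1312, so h₀ = 1.7024 rad = 97.54°.

h₀ = 97.5°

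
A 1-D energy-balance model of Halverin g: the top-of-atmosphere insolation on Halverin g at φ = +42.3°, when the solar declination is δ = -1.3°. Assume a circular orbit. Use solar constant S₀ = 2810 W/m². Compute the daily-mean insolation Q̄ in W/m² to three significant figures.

cos H₀ = −tan(+42.3°) tan(-1.300°) = 0.0206, H₀ = 1.5501 rad.
Bracket: H₀ sin φ sin δ + cos φ cos δ sin H₀ = 1.5501×0.67301×-0.02269 + 0.73963×0.99974×0.99979 = -0.023671 + 0.739282 = 0.715611.
Q̄ = (S₀/π) × [bracket] = (2810/π) × 0.715611 = 640.1 W/m².

Q̄ ≈ 640 W/m²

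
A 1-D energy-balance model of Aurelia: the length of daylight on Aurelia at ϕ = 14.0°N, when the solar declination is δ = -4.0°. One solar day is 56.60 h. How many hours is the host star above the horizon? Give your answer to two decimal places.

27.99 h

cos h₀ = −tan ϕ · tan δ = −tan(+14.0°) × tan(-4.000°) = 0.0174, so h₀ = 1.5534 rad = 89.00°.
Daylight = 2h₀/(2π) × 56.60 h = (1.5534/π) × 56.60 = 27.99 h.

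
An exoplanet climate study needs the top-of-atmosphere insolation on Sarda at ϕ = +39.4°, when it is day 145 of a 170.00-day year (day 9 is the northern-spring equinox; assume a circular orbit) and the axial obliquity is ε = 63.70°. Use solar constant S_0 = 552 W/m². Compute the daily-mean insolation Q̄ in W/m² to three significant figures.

Q̄ ≈ 0.00 W/m²

Solar longitude: L_s = 360° × (145 − 9)/170.00 = 288.000°.
sin δ = sin 63.70° × sin 288.000° = -0.85261, so δ = -58.497°.
cos h₀ = −tan(+39.4°) tan(-58.497°) = 1.3402 ≥ 1 ⇒ polar night, h₀ = 0 and Q̄ = 0.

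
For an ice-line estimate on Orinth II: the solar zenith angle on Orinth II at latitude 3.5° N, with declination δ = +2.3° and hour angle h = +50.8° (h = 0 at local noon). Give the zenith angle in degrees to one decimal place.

θ_z = 50.7°

cos θ_z = sin φ sin δ + cos φ cos δ cos h = 0.002450 + 0.630342 = 0.632792.
θ_z = arccos(0.632792) = 50.7°.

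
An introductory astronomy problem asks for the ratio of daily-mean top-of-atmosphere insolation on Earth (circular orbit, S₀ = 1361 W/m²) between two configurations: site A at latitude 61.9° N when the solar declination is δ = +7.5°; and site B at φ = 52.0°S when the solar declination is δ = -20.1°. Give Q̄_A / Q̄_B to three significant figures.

Q̄_A / Q̄_B ≈ 0.620

— Configuration A (φ=+61.9°):
cos H₀ = −tan(+61.9°) tan(+7.500°) = -0.2466, H₀ = 1.8199 rad.
Bracket: H₀ sin φ sin δ + cos φ cos δ sin H₀ = 1.8199×0.88213×0.13053 + 0.47101×0.99144×0.96913 = 0.209551 + 0.452563 = 0.662114.
Q̄ = (S₀/π) × [bracket] = (1361/π) × 0.662114 = 286.84 W/m².
— Configuration B (φ=-52.0°):
cos H₀ = −tan(-52.0°) tan(-20.100°) = -0.4684, H₀ = 2.0583 rad.
Bracket: H₀ sin φ sin δ + cos φ cos δ sin H₀ = 2.0583×-0.78801×-0.34366 + 0.61566×0.93909×0.88352 = 0.557403 + 0.510816 = 1.068219.
Q̄ = (S₀/π) × [bracket] = (1361/π) × 1.068219 = 462.77 W/m².
Ratio Q̄_A / Q̄_B = 286.84 / 462.77 = 0.6198.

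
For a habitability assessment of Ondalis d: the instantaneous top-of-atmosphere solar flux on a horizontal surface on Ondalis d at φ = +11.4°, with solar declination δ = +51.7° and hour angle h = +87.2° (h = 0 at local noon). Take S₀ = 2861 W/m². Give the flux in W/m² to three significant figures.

529 W/m²

cos θ_z = sin φ sin δ + cos φ cos δ cos h = 0.155117 + 0.029679 = 0.184796.
Flux = S₀ · cos θ_z = 2861 × 0.184796 = 528.7 W/m².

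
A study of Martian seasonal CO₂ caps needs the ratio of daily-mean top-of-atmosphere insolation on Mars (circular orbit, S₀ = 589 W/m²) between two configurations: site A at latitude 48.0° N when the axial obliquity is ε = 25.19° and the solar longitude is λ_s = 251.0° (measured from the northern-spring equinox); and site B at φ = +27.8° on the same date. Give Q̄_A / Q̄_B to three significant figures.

Q̄_A / Q̄_B ≈ 0.405

— Configuration A (φ=+48.0°):
Solar declination: sin δ = sin ε · sin λ_s = sin 25.19° × sin 251.0° = -0.40243, so δ = -23.730°.
cos H₀ = −tan(+48.0°) tan(-23.730°) = 0.4882, H₀ = 1.0607 rad.
Bracket: H₀ sin φ sin δ + cos φ cos δ sin H₀ = 1.0607×0.74314×-0.40243 + 0.66913×0.91545×0.87272 = -0.317215 + 0.534589 = 0.217374.
Q̄ = (S₀/π) × [bracket] = (589/π) × 0.217374 = 40.754 W/m².
— Configuration B (φ=+27.8°):
cos H₀ = −tan(+27.8°) tan(-23.730°) = 0.2318, H₀ = 1.3369 rad.
Bracket: H₀ sin φ sin δ + cos φ cos δ sin H₀ = 1.3369×0.46639×-0.40243 + 0.88458×0.91545×0.97277 = -0.250922 + 0.787738 = 0.536816.
Q̄ = (S₀/π) × [bracket] = (589/π) × 0.536816 = 100.64 W/m².
Ratio Q̄_A / Q̄_B = 40.754 / 100.64 = 0.4049.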